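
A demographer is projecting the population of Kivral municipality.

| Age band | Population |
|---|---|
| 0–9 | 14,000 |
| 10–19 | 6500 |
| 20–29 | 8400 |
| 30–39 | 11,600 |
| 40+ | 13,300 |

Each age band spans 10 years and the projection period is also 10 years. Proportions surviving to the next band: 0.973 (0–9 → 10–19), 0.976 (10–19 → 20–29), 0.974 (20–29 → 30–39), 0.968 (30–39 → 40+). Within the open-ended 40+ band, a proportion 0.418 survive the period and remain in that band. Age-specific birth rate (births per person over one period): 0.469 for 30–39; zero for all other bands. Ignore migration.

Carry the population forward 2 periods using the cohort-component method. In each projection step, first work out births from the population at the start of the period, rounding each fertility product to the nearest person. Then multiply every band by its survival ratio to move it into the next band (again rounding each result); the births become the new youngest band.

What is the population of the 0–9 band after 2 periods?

Call the groups 1 to 5, youngest first.
Period 1:
Births: 11600 × 0.469 = 5440
Group 2: 14000 × 0.973 = 13622
Group 3: 6500 × 0.976 = 6344
Group 4: 8400 × 0.974 = 8182
Group 5: 11600 × 0.968 + 13300 × 0.418 = 11229 + 5559 = 16788
End of period: [5440, 13622, 6344, 8182, 16788]
Period 2:
Births: 8182 × 0.469 = 3837
Group 2: 5440 × 0.973 = 5293
Group 3: 13622 × 0.976 = 13295
Group 4: 6344 × 0.974 = 6179
Group 5: 8182 × 0.968 + 16788 × 0.418 = 7920 + 7017 = 14937
End of period: [3837, 5293, 13295, 6179, 14937]

3837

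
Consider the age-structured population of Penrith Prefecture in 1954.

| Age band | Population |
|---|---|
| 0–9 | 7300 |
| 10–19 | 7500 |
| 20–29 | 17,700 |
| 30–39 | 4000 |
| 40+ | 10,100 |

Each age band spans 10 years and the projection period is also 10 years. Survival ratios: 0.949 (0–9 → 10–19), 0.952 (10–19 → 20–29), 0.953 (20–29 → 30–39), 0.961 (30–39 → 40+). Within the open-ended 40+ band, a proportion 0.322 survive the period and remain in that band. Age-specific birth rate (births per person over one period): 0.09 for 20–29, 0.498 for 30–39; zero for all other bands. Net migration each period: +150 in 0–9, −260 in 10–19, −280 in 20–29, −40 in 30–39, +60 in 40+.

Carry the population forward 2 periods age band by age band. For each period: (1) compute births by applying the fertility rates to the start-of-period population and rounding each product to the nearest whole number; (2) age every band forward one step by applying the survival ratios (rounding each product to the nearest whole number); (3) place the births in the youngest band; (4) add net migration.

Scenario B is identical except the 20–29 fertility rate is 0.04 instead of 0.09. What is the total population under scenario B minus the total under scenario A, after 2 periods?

Period 1:
Births: 17700 × 0.09 = 1593 ; 4000 × 0.498 = 1992 → total 3585
10–19: 7300 × 0.949 = 6928
20–29: 7500 × 0.952 = 7140
30–39: 17700 × 0.953 = 16868
40+: 4000 × 0.961 + 10100 × 0.322 = 3844 + 3252 = 7096
Net migration: 0–9 + 150 → 3735; 10–19 − 260 → 6668; 20–29 − 280 → 6860; 30–39 − 40 → 16828; 40+ + 60 → 7156
End of period: [3735, 6668, 6860, 16828, 7156]
Period 2:
Births: 6860 × 0.09 = 617 ; 16828 × 0.498 = 8380 → total 8997
10–19: 3735 × 0.949 = 3545
20–29: 6668 × 0.952 = 6348
30–39: 6860 × 0.953 = 6538
40+: 16828 × 0.961 + 7156 × 0.322 = 16172 + 2304 = 18476
Net migration: 0–9 + 150 → 9147; 10–19 − 260 → 3285; 20–29 − 280 → 6068; 30–39 − 40 → 6498; 40+ + 60 → 18536
End of period: [9147, 3285, 6068, 6498, 18536]
Scenario A total after 2 periods: 43534
Scenario B projection —
Period 1:
Births: 17700 × 0.04 = 708 ; 4000 × 0.498 = 1992 → total 2700
10–19: 7300 × 0.949 = 6928
20–29: 7500 × 0.952 = 7140
30–39: 17700 × 0.953 = 16868
40+: 4000 × 0.961 + 10100 × 0.322 = 3844 + 3252 = 7096
Net migration: 0–9 + 150 → 2850; 10–19 − 260 → 6668; 20–29 − 280 → 6860; 30–39 − 40 → 16828; 40+ + 60 → 7156
End of period: [2850, 6668, 6860, 16828, 7156]
Period 2:
Births: 6860 × 0.04 = 274 ; 16828 × 0.498 = 8380 → total 8654
10–19: 2850 × 0.949 = 2705
20–29: 6668 × 0.952 = 6348
30–39: 6860 × 0.953 = 6538
40+: 16828 × 0.961 + 7156 × 0.322 = 16172 + 2304 = 18476
Net migration: 0–9 + 150 → 8804; 10–19 − 260 → 2445; 20–29 − 280 → 6068; 30–39 − 40 → 6498; 40+ + 60 → 18536
End of period: [8804, 2445, 6068, 6498, 18536]
Scenario B total after 2 periods: 42351
Difference B − A = 42351 − 43534 = -1183

-1183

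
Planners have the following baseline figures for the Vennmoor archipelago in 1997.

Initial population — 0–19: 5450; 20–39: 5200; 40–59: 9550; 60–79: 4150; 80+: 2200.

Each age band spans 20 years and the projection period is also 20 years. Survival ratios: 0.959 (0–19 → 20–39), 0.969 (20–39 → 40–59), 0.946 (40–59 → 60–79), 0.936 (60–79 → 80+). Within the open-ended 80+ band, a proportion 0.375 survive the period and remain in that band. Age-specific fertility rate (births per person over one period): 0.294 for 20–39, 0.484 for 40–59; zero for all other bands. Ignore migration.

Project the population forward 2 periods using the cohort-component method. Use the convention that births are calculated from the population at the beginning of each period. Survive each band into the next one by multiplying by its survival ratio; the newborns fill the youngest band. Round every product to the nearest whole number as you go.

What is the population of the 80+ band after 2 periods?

Period 1.
Births: 5200 * 0.294 = 1529 ; 9550 * 0.484 = 4622 ⇒ total 6151
20–39: 5450 * 0.959 = 5227
40–59: 5200 * 0.969 = 5039
60–79: 9550 * 0.946 = 9034
80+: 4150 * 0.936 + 2200 * 0.375 = 3884 + 825 = 4709
→ [6151, 5227, 5039, 9034, 4709]
Period 2.
Births: 5227 * 0.294 = 1537 ; 5039 * 0.484 = 2439 ⇒ total 3976
20–39: 6151 * 0.959 = 5899
40–59: 5227 * 0.969 = 5065
60–79: 5039 * 0.946 = 4767
80+: 9034 * 0.936 + 4709 * 0.375 = 8456 + 1766 = 10222
→ [3976, 5899, 5065, 4767, 10222]

10222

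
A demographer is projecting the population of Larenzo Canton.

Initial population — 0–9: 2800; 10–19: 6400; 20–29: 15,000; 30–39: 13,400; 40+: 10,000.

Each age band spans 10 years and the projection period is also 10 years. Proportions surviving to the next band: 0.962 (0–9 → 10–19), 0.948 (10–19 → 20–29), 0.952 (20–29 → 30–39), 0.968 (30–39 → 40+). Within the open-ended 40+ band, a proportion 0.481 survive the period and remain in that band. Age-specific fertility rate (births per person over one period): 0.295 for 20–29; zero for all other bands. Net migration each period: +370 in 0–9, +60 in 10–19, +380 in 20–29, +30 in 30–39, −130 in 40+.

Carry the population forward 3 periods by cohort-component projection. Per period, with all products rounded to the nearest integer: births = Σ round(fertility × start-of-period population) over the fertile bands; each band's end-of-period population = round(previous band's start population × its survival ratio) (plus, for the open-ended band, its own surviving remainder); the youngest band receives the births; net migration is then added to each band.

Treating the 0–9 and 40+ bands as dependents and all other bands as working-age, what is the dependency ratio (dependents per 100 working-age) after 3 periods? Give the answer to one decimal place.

179.0

Numbering the groups 1..5 from youngest to oldest:
— Period 1 —
Births: 15000 * 0.295 = 4425
Group 2: 2800 * 0.962 = 2694
Group 3: 6400 * 0.948 = 6067
Group 4: 15000 * 0.952 = 14280
Group 5: 13400 * 0.968 + 10000 * 0.481 = 12971 + 4810 = 17781
Net migration: Group 1 + 370 → 4795; Group 2 + 60 → 2754; Group 3 + 380 → 6447; Group 4 + 30 → 14310; Group 5 − 130 → 17651
Giving 4795 / 2754 / 6447 / 14310 / 17651.
— Period 2 —
Births: 6447 * 0.295 = 1902
Group 2: 4795 * 0.962 = 4613
Group 3: 2754 * 0.948 = 2611
Group 4: 6447 * 0.952 = 6138
Group 5: 14310 * 0.968 + 17651 * 0.481 = 13852 + 8490 = 22342
Net migration: Group 1 + 370 → 2272; Group 2 + 60 → 4673; Group 3 + 380 → 2991; Group 4 + 30 → 6168; Group 5 − 130 → 22212
Giving 2272 / 4673 / 2991 / 6168 / 22212.
— Period 3 —
Births: 2991 * 0.295 = 882
Group 2: 2272 * 0.962 = 2186
Group 3: 4673 * 0.948 = 4430
Group 4: 2991 * 0.952 = 2847
Group 5: 6168 * 0.968 + 22212 * 0.481 = 5971 + 10684 = 16655
Net migration: Group 1 + 370 → 1252; Group 2 + 60 → 2246; Group 3 + 380 → 4810; Group 4 + 30 → 2877; Group 5 − 130 → 16525
Giving 1252 / 2246 / 4810 / 2877 / 16525.
Dependents (band 0–9 + band 40+) = 1252 + 16525 = 17777; working-age = 9933; ratio = 17777/9933 × 100 = 179.0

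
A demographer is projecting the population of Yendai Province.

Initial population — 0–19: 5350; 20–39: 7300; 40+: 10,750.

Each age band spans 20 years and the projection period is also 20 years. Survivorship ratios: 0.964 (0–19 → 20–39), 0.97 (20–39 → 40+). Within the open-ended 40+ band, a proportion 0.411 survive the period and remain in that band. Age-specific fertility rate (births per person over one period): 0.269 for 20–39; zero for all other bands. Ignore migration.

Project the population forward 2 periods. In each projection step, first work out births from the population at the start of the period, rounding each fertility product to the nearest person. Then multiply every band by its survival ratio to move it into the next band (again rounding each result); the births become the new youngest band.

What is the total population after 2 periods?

13008

Call the groups 1 to 3, youngest first.
[period 1]
Births: 7300 * 0.269 = 1964
Group 2: 5350 * 0.964 = 5157
Group 3: 7300 * 0.97 + 10750 * 0.411 = 7081 + 4418 = 11499
End of period: [1964, 5157, 11499]
[period 2]
Births: 5157 * 0.269 = 1387
Group 2: 1964 * 0.964 = 1893
Group 3: 5157 * 0.97 + 11499 * 0.411 = 5002 + 4726 = 9728
End of period: [1387, 1893, 9728]
Total after period 2: 1387 + 1893 + 9728 = 13008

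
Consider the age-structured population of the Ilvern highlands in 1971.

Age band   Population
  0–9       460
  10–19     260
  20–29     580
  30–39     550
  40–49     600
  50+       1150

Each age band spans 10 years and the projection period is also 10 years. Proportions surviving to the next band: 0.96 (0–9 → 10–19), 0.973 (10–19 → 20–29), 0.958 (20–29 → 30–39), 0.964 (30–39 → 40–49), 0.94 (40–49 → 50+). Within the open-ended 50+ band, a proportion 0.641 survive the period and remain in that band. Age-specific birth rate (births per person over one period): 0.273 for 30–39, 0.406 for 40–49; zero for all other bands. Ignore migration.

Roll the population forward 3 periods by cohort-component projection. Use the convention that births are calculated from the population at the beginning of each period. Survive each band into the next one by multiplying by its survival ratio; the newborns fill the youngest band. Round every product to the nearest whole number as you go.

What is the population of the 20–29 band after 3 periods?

368

(Groups numbered youngest = 1 to oldest = 6.)
— Period 1 —
Births: 550 × 0.273 = 150, 600 × 0.406 = 244 → total 394
Group 2: 460 × 0.96 = 442
Group 3: 260 × 0.973 = 253
Group 4: 580 × 0.958 = 556
Group 5: 550 × 0.964 = 530
Group 6: 600 × 0.94 + 1150 × 0.641 = 564 + 737 = 1301
Population now: 0–9=394, 10–19=442, 20–29=253, 30–39=556, 40–49=530, 50+=1301
— Period 2 —
Births: 556 × 0.273 = 152, 530 × 0.406 = 215 → total 367
Group 2: 394 × 0.96 = 378
Group 3: 442 × 0.973 = 430
Group 4: 253 × 0.958 = 242
Group 5: 556 × 0.964 = 536
Group 6: 530 × 0.94 + 1301 × 0.641 = 498 + 834 = 1332
Population now: 0–9=367, 10–19=378, 20–29=430, 30–39=242, 40–49=536, 50+=1332
— Period 3 —
Births: 242 × 0.273 = 66, 536 × 0.406 = 218 → total 284
Group 2: 367 × 0.96 = 352
Group 3: 378 × 0.973 = 368
Group 4: 430 × 0.958 = 412
Group 5: 242 × 0.964 = 233
Group 6: 536 × 0.94 + 1332 × 0.641 = 504 + 854 = 1358
Population now: 0–9=284, 10–19=352, 20–29=368, 30–39=412, 40–49=233, 50+=1358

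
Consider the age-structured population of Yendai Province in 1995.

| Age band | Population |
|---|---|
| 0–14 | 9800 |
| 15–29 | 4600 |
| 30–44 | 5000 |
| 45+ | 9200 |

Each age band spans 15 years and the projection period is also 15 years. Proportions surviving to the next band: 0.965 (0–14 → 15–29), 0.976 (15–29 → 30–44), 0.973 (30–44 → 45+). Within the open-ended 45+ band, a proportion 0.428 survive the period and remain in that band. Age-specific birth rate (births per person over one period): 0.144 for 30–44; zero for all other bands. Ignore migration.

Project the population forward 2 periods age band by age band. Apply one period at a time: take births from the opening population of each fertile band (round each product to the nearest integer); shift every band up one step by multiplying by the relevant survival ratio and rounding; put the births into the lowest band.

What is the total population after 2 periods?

18709

Period 1.
Births: 5000 * 0.144 = 720
15–29: 9800 * 0.965 = 9457
30–44: 4600 * 0.976 = 4490
45+: 5000 * 0.973 + 9200 * 0.428 = 4865 + 3938 = 8803
Population now: 0–14=720, 15–29=9457, 30–44=4490, 45+=8803
Period 2.
Births: 4490 * 0.144 = 647
15–29: 720 * 0.965 = 695
30–44: 9457 * 0.976 = 9230
45+: 4490 * 0.973 + 8803 * 0.428 = 4369 + 3768 = 8137
Population now: 0–14=647, 15–29=695, 30–44=9230, 45+=8137
Total after period 2: 647 + 695 + 9230 + 8137 = 18709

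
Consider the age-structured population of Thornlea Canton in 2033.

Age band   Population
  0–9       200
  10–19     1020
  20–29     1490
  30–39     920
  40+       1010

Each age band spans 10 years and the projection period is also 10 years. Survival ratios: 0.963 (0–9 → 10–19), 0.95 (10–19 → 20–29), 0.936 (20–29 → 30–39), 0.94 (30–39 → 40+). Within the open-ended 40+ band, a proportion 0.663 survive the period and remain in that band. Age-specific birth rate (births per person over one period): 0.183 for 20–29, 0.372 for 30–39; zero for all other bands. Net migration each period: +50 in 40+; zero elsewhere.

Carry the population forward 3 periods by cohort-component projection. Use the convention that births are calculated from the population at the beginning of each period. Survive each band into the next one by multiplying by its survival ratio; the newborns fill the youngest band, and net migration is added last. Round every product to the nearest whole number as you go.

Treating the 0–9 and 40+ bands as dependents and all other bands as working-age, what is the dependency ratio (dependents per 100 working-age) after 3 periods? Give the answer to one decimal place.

204.7

Numbering the bands 1..5 from youngest to oldest:
[period 1]
Births: 1490 * 0.183 = 273 ; 920 * 0.372 = 342 → 615
Band 2: 200 * 0.963 = 193
Band 3: 1020 * 0.95 = 969
Band 4: 1490 * 0.936 = 1395
Band 5: 920 * 0.94 + 1010 * 0.663 = 865 + 670 = 1535
Net migration: Band 5 + 50 → 1585
End of period: [615, 193, 969, 1395, 1585]
[period 2]
Births: 969 * 0.183 = 177 ; 1395 * 0.372 = 519 → 696
Band 2: 615 * 0.963 = 592
Band 3: 193 * 0.95 = 183
Band 4: 969 * 0.936 = 907
Band 5: 1395 * 0.94 + 1585 * 0.663 = 1311 + 1051 = 2362
Net migration: Band 5 + 50 → 2412
End of period: [696, 592, 183, 907, 2412]
[period 3]
Births: 183 * 0.183 = 33 ; 907 * 0.372 = 337 → 370
Band 2: 696 * 0.963 = 670
Band 3: 592 * 0.95 = 562
Band 4: 183 * 0.936 = 171
Band 5: 907 * 0.94 + 2412 * 0.663 = 853 + 1599 = 2452
Net migration: Band 5 + 50 → 2502
End of period: [370, 670, 562, 171, 2502]
Dependents (band 0–9 + band 40+) = 370 + 2502 = 2872; working-age = 1403; ratio = 2872/1403 × 100 = 204.7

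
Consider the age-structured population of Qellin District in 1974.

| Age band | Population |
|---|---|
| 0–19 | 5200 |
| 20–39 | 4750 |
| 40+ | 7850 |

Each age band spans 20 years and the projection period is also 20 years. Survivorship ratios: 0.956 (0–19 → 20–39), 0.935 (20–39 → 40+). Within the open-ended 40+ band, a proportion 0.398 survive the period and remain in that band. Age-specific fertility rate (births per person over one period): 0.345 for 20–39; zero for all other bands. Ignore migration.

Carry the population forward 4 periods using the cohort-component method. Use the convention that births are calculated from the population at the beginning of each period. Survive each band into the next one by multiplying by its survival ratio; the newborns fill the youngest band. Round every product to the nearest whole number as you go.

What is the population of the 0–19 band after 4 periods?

(Groups numbered youngest = 1 to oldest = 3.)
Period 1.
Births: 4750 × 0.345 = 1639
Group 2: 5200 × 0.956 = 4971
Group 3: 4750 × 0.935 + 7850 × 0.398 = 4441 + 3124 = 7565
Giving 1639 / 4971 / 7565.
Period 2.
Births: 4971 × 0.345 = 1715
Group 2: 1639 × 0.956 = 1567
Group 3: 4971 × 0.935 + 7565 × 0.398 = 4648 + 3011 = 7659
Giving 1715 / 1567 / 7659.
Period 3.
Births: 1567 × 0.345 = 541
Group 2: 1715 × 0.956 = 1640
Group 3: 1567 × 0.935 + 7659 × 0.398 = 1465 + 3048 = 4513
Giving 541 / 1640 / 4513.
Period 4.
Births: 1640 × 0.345 = 566
Group 2: 541 × 0.956 = 517
Group 3: 1640 × 0.935 + 4513 × 0.398 = 1533 + 1796 = 3329
Giving 566 / 517 / 3329.

566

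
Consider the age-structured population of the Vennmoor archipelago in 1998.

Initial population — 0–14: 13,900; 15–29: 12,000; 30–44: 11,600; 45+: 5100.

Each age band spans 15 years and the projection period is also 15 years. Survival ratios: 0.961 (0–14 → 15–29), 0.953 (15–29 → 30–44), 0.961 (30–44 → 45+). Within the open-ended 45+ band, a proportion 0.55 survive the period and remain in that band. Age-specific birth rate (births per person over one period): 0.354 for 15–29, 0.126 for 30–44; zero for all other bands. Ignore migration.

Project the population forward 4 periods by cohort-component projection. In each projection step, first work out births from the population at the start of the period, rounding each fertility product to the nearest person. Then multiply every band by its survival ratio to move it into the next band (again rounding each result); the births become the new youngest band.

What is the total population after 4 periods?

29215

After projecting period 1:
Births: 12000 * 0.354 = 4248  |  11600 * 0.126 = 1462 → 5710
15–29: 13900 * 0.961 = 13358
30–44: 12000 * 0.953 = 11436
45+: 11600 * 0.961 + 5100 * 0.55 = 11148 + 2805 = 13953
Giving 5710 / 13358 / 11436 / 13953.
After projecting period 2:
Births: 13358 * 0.354 = 4729  |  11436 * 0.126 = 1441 → 6170
15–29: 5710 * 0.961 = 5487
30–44: 13358 * 0.953 = 12730
45+: 11436 * 0.961 + 13953 * 0.55 = 10990 + 7674 = 18664
Giving 6170 / 5487 / 12730 / 18664.
After projecting period 3:
Births: 5487 * 0.354 = 1942  |  12730 * 0.126 = 1604 → 3546
15–29: 6170 * 0.961 = 5929
30–44: 5487 * 0.953 = 5229
45+: 12730 * 0.961 + 18664 * 0.55 = 12234 + 10265 = 22499
Giving 3546 / 5929 / 5229 / 22499.
After projecting period 4:
Births: 5929 * 0.354 = 2099  |  5229 * 0.126 = 659 → 2758
15–29: 3546 * 0.961 = 3408
30–44: 5929 * 0.953 = 5650
45+: 5229 * 0.961 + 22499 * 0.55 = 5025 + 12374 = 17399
Giving 2758 / 3408 / 5650 / 17399.
Total after period 4: 2758 + 3408 + 5650 + 17399 = 29215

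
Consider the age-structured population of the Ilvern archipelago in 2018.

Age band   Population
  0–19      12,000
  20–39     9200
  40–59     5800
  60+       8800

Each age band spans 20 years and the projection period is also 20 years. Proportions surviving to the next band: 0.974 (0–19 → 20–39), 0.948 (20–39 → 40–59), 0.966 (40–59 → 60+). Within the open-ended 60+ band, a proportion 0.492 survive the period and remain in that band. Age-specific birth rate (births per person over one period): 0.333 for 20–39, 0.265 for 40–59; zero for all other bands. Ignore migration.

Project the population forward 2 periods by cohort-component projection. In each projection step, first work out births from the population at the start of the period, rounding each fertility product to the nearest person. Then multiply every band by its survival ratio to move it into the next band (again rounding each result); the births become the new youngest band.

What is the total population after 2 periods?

35076

(Bands numbered youngest = 1 to oldest = 4.)
— Period 1 —
Births: 9200 × 0.333 = 3064 ; 5800 × 0.265 = 1537 → total 4601
Band 2: 12000 × 0.974 = 11688
Band 3: 9200 × 0.948 = 8722
Band 4: 5800 × 0.966 + 8800 × 0.492 = 5603 + 4330 = 9933
Population now: 0–19=4601, 20–39=11688, 40–59=8722, 60+=9933
— Period 2 —
Births: 11688 × 0.333 = 3892 ; 8722 × 0.265 = 2311 → total 6203
Band 2: 4601 × 0.974 = 4481
Band 3: 11688 × 0.948 = 11080
Band 4: 8722 × 0.966 + 9933 × 0.492 = 8425 + 4887 = 13312
Population now: 0–19=6203, 20–39=4481, 40–59=11080, 60+=13312
Total after period 2: 6203 + 4481 + 11080 + 13312 = 35076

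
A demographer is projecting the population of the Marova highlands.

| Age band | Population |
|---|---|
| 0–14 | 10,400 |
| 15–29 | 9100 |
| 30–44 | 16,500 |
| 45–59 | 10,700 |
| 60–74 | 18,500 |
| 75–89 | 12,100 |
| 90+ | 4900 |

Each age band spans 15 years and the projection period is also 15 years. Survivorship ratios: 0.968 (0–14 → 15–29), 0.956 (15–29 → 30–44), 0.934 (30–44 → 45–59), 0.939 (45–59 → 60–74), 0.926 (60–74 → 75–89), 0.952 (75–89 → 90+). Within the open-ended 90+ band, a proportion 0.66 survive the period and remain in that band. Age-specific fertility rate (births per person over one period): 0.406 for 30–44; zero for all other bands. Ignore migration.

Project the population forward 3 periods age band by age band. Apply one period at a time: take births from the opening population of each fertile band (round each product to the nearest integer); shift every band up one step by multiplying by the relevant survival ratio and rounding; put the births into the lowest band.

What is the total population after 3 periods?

69592

(Bands numbered youngest = 1 to oldest = 7.)
— Period 1 —
Births: 16500 × 0.406 = 6699
Band 2: 10400 × 0.968 = 10067
Band 3: 9100 × 0.956 = 8700
Band 4: 16500 × 0.934 = 15411
Band 5: 10700 × 0.939 = 10047
Band 6: 18500 × 0.926 = 17131
Band 7: 12100 × 0.952 + 4900 × 0.66 = 11519 + 3234 = 14753
Giving 6699 / 10067 / 8700 / 15411 / 10047 / 17131 / 14753.
— Period 2 —
Births: 8700 × 0.406 = 3532
Band 2: 6699 × 0.968 = 6485
Band 3: 10067 × 0.956 = 9624
Band 4: 8700 × 0.934 = 8126
Band 5: 15411 × 0.939 = 14471
Band 6: 10047 × 0.926 = 9304
Band 7: 17131 × 0.952 + 14753 × 0.66 = 16309 + 9737 = 26046
Giving 3532 / 6485 / 9624 / 8126 / 14471 / 9304 / 26046.
— Period 3 —
Births: 9624 × 0.406 = 3907
Band 2: 3532 × 0.968 = 3419
Band 3: 6485 × 0.956 = 6200
Band 4: 9624 × 0.934 = 8989
Band 5: 8126 × 0.939 = 7630
Band 6: 14471 × 0.926 = 13400
Band 7: 9304 × 0.952 + 26046 × 0.66 = 8857 + 17190 = 26047
Giving 3907 / 3419 / 6200 / 8989 / 7630 / 13400 / 26047.
Total after period 3: 3907 + 3419 + 6200 + 8989 + 7630 + 13400 + 26047 = 69592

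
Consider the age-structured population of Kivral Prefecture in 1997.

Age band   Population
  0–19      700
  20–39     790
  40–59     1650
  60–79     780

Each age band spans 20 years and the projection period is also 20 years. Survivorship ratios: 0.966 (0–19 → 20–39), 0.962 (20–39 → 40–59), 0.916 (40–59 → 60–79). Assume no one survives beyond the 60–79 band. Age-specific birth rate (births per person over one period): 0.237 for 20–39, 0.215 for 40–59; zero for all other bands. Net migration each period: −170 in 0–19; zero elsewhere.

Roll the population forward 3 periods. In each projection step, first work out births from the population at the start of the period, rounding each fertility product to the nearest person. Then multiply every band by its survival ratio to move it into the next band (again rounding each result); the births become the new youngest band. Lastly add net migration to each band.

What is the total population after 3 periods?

[period 1]
Births: 790 × 0.237 = 187 ; 1650 × 0.215 = 355 → total 542
20–39: 700 × 0.966 = 676
40–59: 790 × 0.962 = 760
60–79: 1650 × 0.916 = 1511
Net migration: 0–19 − 170 → 372
→ [372, 676, 760, 1511]
[period 2]
Births: 676 × 0.237 = 160 ; 760 × 0.215 = 163 → total 323
20–39: 372 × 0.966 = 359
40–59: 676 × 0.962 = 650
60–79: 760 × 0.916 = 696
Net migration: 0–19 − 170 → 153
→ [153, 359, 650, 696]
[period 3]
Births: 359 × 0.237 = 85 ; 650 × 0.215 = 140 → total 225
20–39: 153 × 0.966 = 148
40–59: 359 × 0.962 = 345
60–79: 650 × 0.916 = 595
Net migration: 0–19 − 170 → 55
→ [55, 148, 345, 595]
Total after period 3: 55 + 148 + 345 + 595 = 1143

1143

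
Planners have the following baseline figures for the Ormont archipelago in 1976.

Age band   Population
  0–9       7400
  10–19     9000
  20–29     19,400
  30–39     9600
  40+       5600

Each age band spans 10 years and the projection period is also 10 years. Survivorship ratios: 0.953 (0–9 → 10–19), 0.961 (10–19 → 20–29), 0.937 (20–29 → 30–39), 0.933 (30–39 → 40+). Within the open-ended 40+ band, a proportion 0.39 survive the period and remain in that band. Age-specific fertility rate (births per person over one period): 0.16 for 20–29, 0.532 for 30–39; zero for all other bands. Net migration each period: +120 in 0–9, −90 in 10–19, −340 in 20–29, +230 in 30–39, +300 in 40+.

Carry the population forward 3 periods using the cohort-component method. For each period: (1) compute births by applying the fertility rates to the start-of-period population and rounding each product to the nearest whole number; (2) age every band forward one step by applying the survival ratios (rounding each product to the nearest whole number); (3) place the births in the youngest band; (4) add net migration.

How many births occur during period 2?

11122

(Bands numbered youngest = 1 to oldest = 5.)
[period 1]
Births: 19400 * 0.16 = 3104  |  9600 * 0.532 = 5107 ⇒ total 8211
Band 2: 7400 * 0.953 = 7052
Band 3: 9000 * 0.961 = 8649
Band 4: 19400 * 0.937 = 18178
Band 5: 9600 * 0.933 + 5600 * 0.39 = 8957 + 2184 = 11141
Net migration: Band 1 + 120 → 8331; Band 2 − 90 → 6962; Band 3 − 340 → 8309; Band 4 + 230 → 18408; Band 5 + 300 → 11441
End of period: [8331, 6962, 8309, 18408, 11441]
[period 2]
Births: 8309 * 0.16 = 1329  |  18408 * 0.532 = 9793 ⇒ total 11122
Band 2: 8331 * 0.953 = 7939
Band 3: 6962 * 0.961 = 6690
Band 4: 8309 * 0.937 = 7786
Band 5: 18408 * 0.933 + 11441 * 0.39 = 17175 + 4462 = 21637
Net migration: Band 1 + 120 → 11242; Band 2 − 90 → 7849; Band 3 − 340 → 6350; Band 4 + 230 → 8016; Band 5 + 300 → 21937
End of period: [11242, 7849, 6350, 8016, 21937]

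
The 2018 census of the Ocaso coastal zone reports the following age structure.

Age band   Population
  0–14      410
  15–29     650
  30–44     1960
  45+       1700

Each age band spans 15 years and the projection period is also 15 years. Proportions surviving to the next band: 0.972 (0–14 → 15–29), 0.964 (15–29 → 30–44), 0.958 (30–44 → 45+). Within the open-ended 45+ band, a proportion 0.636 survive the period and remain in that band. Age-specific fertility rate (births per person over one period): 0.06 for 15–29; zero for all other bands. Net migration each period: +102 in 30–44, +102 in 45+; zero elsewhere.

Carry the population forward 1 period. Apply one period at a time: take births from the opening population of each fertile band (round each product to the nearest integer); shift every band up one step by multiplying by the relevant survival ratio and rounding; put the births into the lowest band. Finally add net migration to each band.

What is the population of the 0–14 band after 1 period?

Let group 1 be 0–14 through group 4 = 45+.
Period 1.
Births: 650 × 0.06 = 39
Group 2: 410 × 0.972 = 399
Group 3: 650 × 0.964 = 627
Group 4: 1960 × 0.958 + 1700 × 0.636 = 1878 + 1081 = 2959
Net migration: Group 3 + 102 → 729; Group 4 + 102 → 3061
→ [39, 399, 729, 3061]

39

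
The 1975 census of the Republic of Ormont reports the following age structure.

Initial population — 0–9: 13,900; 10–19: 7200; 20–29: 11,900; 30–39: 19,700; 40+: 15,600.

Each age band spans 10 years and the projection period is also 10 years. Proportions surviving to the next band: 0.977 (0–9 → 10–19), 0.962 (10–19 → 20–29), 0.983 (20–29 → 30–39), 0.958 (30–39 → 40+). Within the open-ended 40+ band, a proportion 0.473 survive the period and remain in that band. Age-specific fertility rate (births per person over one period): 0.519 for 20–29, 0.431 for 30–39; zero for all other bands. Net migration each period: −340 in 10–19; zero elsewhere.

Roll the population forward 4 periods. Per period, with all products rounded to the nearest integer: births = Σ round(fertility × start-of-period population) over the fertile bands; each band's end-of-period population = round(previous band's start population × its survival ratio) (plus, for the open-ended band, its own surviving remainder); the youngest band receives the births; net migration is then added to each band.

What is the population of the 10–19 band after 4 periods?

— Period 1 —
Births: 11900 × 0.519 = 6176, 19700 × 0.431 = 8491 — total 14667
10–19: 13900 × 0.977 = 13580
20–29: 7200 × 0.962 = 6926
30–39: 11900 × 0.983 = 11698
40+: 19700 × 0.958 + 15600 × 0.473 = 18873 + 7379 = 26252
Net migration: 10–19 − 340 → 13240
→ [14667, 13240, 6926, 11698, 26252]
— Period 2 —
Births: 6926 × 0.519 = 3595, 11698 × 0.431 = 5042 — total 8637
10–19: 14667 × 0.977 = 14330
20–29: 13240 × 0.962 = 12737
30–39: 6926 × 0.983 = 6808
40+: 11698 × 0.958 + 26252 × 0.473 = 11207 + 12417 = 23624
Net migration: 10–19 − 340 → 13990
→ [8637, 13990, 12737, 6808, 23624]
— Period 3 —
Births: 12737 × 0.519 = 6611, 6808 × 0.431 = 2934 — total 9545
10–19: 8637 × 0.977 = 8438
20–29: 13990 × 0.962 = 13458
30–39: 12737 × 0.983 = 12520
40+: 6808 × 0.958 + 23624 × 0.473 = 6522 + 11174 = 17696
Net migration: 10–19 − 340 → 8098
→ [9545, 8098, 13458, 12520, 17696]
— Period 4 —
Births: 13458 × 0.519 = 6985, 12520 × 0.431 = 5396 — total 12381
10–19: 9545 × 0.977 = 9325
20–29: 8098 × 0.962 = 7790
30–39: 13458 × 0.983 = 13229
40+: 12520 × 0.958 + 17696 × 0.473 = 11994 + 8370 = 20364
Net migration: 10–19 − 340 → 8985
→ [12381, 8985, 7790, 13229, 20364]

8985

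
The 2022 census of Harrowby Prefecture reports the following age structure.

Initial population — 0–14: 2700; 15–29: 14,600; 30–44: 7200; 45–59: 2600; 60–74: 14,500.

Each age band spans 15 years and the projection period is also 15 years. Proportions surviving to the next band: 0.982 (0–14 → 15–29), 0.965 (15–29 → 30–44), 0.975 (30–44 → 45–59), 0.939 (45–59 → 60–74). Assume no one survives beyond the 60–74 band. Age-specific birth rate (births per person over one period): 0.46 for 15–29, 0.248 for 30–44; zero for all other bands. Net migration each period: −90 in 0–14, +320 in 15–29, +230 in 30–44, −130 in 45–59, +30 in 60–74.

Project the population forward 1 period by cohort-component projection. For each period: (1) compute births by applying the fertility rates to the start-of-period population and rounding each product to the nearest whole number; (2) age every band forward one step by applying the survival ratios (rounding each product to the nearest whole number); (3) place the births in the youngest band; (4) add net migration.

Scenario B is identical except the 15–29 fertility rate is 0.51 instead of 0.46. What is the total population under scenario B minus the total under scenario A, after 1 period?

730

— Period 1 —
Births: 14600 × 0.46 = 6716 ; 7200 × 0.248 = 1786 → total 8502
15–29: 2700 × 0.982 = 2651
30–44: 14600 × 0.965 = 14089
45–59: 7200 × 0.975 = 7020
60–74: 2600 × 0.939 = 2441
Net migration: 0–14 − 90 → 8412; 15–29 + 320 → 2971; 30–44 + 230 → 14319; 45–59 − 130 → 6890; 60–74 + 30 → 2471
→ [8412, 2971, 14319, 6890, 2471]
Scenario A total after 1 period: 35063
Scenario B projection —
— Period 1 —
Births: 14600 × 0.51 = 7446 ; 7200 × 0.248 = 1786 → total 9232
15–29: 2700 × 0.982 = 2651
30–44: 14600 × 0.965 = 14089
45–59: 7200 × 0.975 = 7020
60–74: 2600 × 0.939 = 2441
Net migration: 0–14 − 90 → 9142; 15–29 + 320 → 2971; 30–44 + 230 → 14319; 45–59 − 130 → 6890; 60–74 + 30 → 2471
→ [9142, 2971, 14319, 6890, 2471]
Scenario B total after 1 period: 35793
Difference B − A = 35793 − 35063 = 730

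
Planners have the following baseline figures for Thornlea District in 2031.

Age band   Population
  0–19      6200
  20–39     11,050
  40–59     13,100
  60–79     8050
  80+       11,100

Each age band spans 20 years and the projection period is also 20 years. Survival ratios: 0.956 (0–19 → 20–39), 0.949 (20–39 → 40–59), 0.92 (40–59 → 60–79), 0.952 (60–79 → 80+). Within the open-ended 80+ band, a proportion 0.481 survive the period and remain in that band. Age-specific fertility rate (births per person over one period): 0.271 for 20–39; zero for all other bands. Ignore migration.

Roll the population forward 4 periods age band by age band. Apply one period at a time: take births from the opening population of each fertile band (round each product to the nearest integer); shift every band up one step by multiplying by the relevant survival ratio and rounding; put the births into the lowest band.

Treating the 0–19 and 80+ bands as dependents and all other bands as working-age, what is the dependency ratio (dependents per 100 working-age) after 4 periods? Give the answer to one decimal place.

Numbering the bands 1..5 from youngest to oldest:
Period 1:
Births: 11050 * 0.271 = 2995
Band 2: 6200 * 0.956 = 5927
Band 3: 11050 * 0.949 = 10486
Band 4: 13100 * 0.92 = 12052
Band 5: 8050 * 0.952 + 11100 * 0.481 = 7664 + 5339 = 13003
Giving 2995 / 5927 / 10486 / 12052 / 13003.
Period 2:
Births: 5927 * 0.271 = 1606
Band 2: 2995 * 0.956 = 2863
Band 3: 5927 * 0.949 = 5625
Band 4: 10486 * 0.92 = 9647
Band 5: 12052 * 0.952 + 13003 * 0.481 = 11474 + 6254 = 17728
Giving 1606 / 2863 / 5625 / 9647 / 17728.
Period 3:
Births: 2863 * 0.271 = 776
Band 2: 1606 * 0.956 = 1535
Band 3: 2863 * 0.949 = 2717
Band 4: 5625 * 0.92 = 5175
Band 5: 9647 * 0.952 + 17728 * 0.481 = 9184 + 8527 = 17711
Giving 776 / 1535 / 2717 / 5175 / 17711.
Period 4:
Births: 1535 * 0.271 = 416
Band 2: 776 * 0.956 = 742
Band 3: 1535 * 0.949 = 1457
Band 4: 2717 * 0.92 = 2500
Band 5: 5175 * 0.952 + 17711 * 0.481 = 4927 + 8519 = 13446
Giving 416 / 742 / 1457 / 2500 / 13446.
Dependents (band 0–19 + band 80+) = 416 + 13446 = 13862; working-age = 4699; ratio = 13862/4699 × 100 = 295.0

295.0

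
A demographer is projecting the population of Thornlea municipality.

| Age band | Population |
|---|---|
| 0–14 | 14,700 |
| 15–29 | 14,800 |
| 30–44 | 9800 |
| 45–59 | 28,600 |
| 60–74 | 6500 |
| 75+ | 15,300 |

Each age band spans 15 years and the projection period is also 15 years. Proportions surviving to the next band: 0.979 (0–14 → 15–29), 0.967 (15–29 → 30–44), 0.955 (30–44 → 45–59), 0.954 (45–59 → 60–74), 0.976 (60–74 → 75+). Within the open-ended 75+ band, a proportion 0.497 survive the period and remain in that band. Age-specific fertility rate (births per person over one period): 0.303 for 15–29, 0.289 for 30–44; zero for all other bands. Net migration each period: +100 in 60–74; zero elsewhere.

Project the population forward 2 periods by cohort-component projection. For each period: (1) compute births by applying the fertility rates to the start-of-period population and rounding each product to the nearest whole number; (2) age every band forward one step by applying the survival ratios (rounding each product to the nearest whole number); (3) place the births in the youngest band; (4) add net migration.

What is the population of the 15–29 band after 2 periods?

7162

Period 1:
Births: 14800 * 0.303 = 4484 ; 9800 * 0.289 = 2832 → 7316
15–29: 14700 * 0.979 = 14391
30–44: 14800 * 0.967 = 14312
45–59: 9800 * 0.955 = 9359
60–74: 28600 * 0.954 = 27284
75+: 6500 * 0.976 + 15300 * 0.497 = 6344 + 7604 = 13948
Net migration: 60–74 + 100 → 27384
Population now: 0–14=7316, 15–29=14391, 30–44=14312, 45–59=9359, 60–74=27384, 75+=13948
Period 2:
Births: 14391 * 0.303 = 4360 ; 14312 * 0.289 = 4136 → 8496
15–29: 7316 * 0.979 = 7162
30–44: 14391 * 0.967 = 13916
45–59: 14312 * 0.955 = 13668
60–74: 9359 * 0.954 = 8928
75+: 27384 * 0.976 + 13948 * 0.497 = 26727 + 6932 = 33659
Net migration: 60–74 + 100 → 9028
Population now: 0–14=8496, 15–29=7162, 30–44=13916, 45–59=13668, 60–74=9028, 75+=33659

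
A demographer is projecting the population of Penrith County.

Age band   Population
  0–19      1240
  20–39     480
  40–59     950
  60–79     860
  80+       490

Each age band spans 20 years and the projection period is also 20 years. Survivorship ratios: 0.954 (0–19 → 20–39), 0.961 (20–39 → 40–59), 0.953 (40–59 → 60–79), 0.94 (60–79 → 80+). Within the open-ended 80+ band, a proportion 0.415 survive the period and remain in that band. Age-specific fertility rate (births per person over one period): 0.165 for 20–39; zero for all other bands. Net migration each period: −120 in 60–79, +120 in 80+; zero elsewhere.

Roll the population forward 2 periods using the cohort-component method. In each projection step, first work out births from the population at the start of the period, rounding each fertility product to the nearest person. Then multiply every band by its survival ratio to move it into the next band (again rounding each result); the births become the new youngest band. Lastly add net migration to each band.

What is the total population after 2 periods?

3053

Numbering the bands 1..5 from youngest to oldest:
Period 1.
Births: 480 * 0.165 = 79
Band 2: 1240 * 0.954 = 1183
Band 3: 480 * 0.961 = 461
Band 4: 950 * 0.953 = 905
Band 5: 860 * 0.94 + 490 * 0.415 = 808 + 203 = 1011
Net migration: Band 4 − 120 → 785; Band 5 + 120 → 1131
→ [79, 1183, 461, 785, 1131]
Period 2.
Births: 1183 * 0.165 = 195
Band 2: 79 * 0.954 = 75
Band 3: 1183 * 0.961 = 1137
Band 4: 461 * 0.953 = 439
Band 5: 785 * 0.94 + 1131 * 0.415 = 738 + 469 = 1207
Net migration: Band 4 − 120 → 319; Band 5 + 120 → 1327
→ [195, 75, 1137, 319, 1327]
Total after period 2: 195 + 75 + 1137 + 319 + 1327 = 3053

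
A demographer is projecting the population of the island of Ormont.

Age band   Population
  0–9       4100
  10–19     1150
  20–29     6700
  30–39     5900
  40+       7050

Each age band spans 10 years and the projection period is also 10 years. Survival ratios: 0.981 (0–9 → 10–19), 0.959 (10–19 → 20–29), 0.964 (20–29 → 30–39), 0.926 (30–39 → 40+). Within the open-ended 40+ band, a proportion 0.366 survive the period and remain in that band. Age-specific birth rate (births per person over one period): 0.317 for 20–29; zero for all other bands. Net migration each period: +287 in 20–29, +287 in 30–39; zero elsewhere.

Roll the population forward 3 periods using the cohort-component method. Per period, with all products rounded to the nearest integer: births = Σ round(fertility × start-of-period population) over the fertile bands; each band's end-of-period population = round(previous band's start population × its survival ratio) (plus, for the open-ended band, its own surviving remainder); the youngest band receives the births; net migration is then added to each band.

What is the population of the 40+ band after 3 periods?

4871

Call the bands 1 to 5, youngest first.
— Period 1 —
Births: 6700 × 0.317 = 2124
Band 2: 4100 × 0.981 = 4022
Band 3: 1150 × 0.959 = 1103
Band 4: 6700 × 0.964 = 6459
Band 5: 5900 × 0.926 + 7050 × 0.366 = 5463 + 2580 = 8043
Net migration: Band 3 + 287 → 1390; Band 4 + 287 → 6746
End of period: [2124, 4022, 1390, 6746, 8043]
— Period 2 —
Births: 1390 × 0.317 = 441
Band 2: 2124 × 0.981 = 2084
Band 3: 4022 × 0.959 = 3857
Band 4: 1390 × 0.964 = 1340
Band 5: 6746 × 0.926 + 8043 × 0.366 = 6247 + 2944 = 9191
Net migration: Band 3 + 287 → 4144; Band 4 + 287 → 1627
End of period: [441, 2084, 4144, 1627, 9191]
— Period 3 —
Births: 4144 × 0.317 = 1314
Band 2: 441 × 0.981 = 433
Band 3: 2084 × 0.959 = 1999
Band 4: 4144 × 0.964 = 3995
Band 5: 1627 × 0.926 + 9191 × 0.366 = 1507 + 3364 = 4871
Net migration: Band 3 + 287 → 2286; Band 4 + 287 → 4282
End of period: [1314, 433, 2286, 4282, 4871]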